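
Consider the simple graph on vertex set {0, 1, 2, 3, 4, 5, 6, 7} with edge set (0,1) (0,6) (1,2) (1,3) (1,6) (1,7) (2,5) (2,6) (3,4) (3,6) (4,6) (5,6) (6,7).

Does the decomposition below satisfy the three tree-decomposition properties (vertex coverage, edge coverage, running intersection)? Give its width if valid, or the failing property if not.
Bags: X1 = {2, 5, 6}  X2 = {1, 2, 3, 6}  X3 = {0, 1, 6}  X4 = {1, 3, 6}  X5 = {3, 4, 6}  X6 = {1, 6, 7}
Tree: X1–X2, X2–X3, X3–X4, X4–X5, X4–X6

A tree decomposition must satisfy three properties: every vertex lies in some bag; for every edge, both endpoints lie together in some bag; and for every vertex, the bags containing it form a connected subtree. Here bags containing vertex 3 are not connected in the tree, so the decomposition is invalid.

No — bags containing vertex 3 are not connected in the tree.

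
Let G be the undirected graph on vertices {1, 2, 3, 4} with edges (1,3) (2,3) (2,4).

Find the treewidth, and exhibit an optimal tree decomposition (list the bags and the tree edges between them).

The largest bag has 2 vertices, giving width 1; this decomposition certifies tw(G) ≤ 1. G has an edge, so its treewidth is at least 1. The upper and lower bounds meet at 1, so that is the treewidth.

Treewidth 1.
Bags: B1 = {2, 4}  B2 = {2, 3}  B3 = {1, 3}
Tree: B1–B2, B2–B3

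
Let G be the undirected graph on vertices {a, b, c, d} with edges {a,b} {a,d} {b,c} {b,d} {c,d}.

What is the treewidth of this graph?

A width-2 tree decomposition is:
Bags: B1 = {b, c, d}  B2 = {a, b, d}
Tree: B1–B2
The largest bag has 3 vertices, giving width 2; this decomposition certifies tw(G) ≤ 2. On the other hand G contains the 3-clique {b, c, d}. A clique must lie in a single bag of any decomposition, so no decomposition can have width below 2. Therefore the treewidth is 2.

2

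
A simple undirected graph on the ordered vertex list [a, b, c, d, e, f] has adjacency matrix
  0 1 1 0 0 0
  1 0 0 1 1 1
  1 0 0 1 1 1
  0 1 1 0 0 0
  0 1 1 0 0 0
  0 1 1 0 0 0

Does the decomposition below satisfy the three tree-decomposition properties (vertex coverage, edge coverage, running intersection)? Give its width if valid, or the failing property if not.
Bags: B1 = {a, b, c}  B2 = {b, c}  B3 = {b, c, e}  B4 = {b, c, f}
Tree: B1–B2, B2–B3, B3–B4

No — vertex d appears in no bag.

A tree decomposition must satisfy three properties: every vertex lies in some bag; for every edge, both endpoints lie together in some bag; and for every vertex, the bags containing it form a connected subtree. Here vertex d appears in no bag, so the decomposition is invalid.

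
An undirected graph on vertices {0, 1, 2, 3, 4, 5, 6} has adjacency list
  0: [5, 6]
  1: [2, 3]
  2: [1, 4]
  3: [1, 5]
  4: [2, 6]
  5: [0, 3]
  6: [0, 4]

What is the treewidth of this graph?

2

A width-2 tree decomposition is:
Bags: B1 = {0, 4, 6}  B2 = {0, 4, 5}  B3 = {3, 4, 5}  B4 = {1, 3, 4}  B5 = {1, 2, 4}
Tree: B1–B2, B2–B3, B3–B4, B4–B5
The largest bag has 3 vertices, giving width 2; this decomposition certifies tw(G) ≤ 2. For the lower bound, G contains the cycle 4–6–0–5–3–1–2–4, so G is not a forest; only forests have treewidth ≤ 1, hence tw(G) ≥ 2. Combining the bounds, tw(G) = 2.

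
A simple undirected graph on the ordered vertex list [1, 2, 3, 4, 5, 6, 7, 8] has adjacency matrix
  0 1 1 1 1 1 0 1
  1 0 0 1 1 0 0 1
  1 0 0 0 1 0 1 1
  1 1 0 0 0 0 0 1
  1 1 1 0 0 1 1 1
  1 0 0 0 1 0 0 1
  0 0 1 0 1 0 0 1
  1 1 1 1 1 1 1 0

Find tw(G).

A width-3 tree decomposition is:
Bags: B1 = {1, 2, 5, 8}  B2 = {1, 5, 6, 8}  B3 = {1, 3, 5, 8}  B4 = {1, 2, 4, 8}  B5 = {3, 5, 7, 8}
Tree: B1–B2, B1–B3, B1–B4, B3–B5
Every bag has size at most 4, so the width is 4 − 1 = 3 and tw(G) ≤ 3. On the other hand G contains the 4-clique {1, 2, 4, 8}. A clique must lie in a single bag of any decomposition, so no decomposition can have width below 3. Combining the bounds, tw(G) = 3.

3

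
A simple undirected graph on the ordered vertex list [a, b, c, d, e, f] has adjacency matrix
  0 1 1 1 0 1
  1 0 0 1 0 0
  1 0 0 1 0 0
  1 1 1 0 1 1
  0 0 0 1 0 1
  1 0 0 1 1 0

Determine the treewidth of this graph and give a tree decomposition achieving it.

Treewidth 2.
One such decomposition:
Bags: B1 = {a, c, d}  B2 = {a, d, f}  B3 = {a, b, d}  B4 = {d, e, f}
Tree: B1–B2, B1–B3, B2–B4

Every bag has size at most 3, so the width is 3 − 1 = 2 and tw(G) ≤ 2. For the lower bound, the 3 vertices {d, e, f} are pairwise adjacent, and any tree decomposition puts a clique entirely inside one bag — forcing width ≥ 2. The upper and lower bounds meet at 2, so that is the treewidth.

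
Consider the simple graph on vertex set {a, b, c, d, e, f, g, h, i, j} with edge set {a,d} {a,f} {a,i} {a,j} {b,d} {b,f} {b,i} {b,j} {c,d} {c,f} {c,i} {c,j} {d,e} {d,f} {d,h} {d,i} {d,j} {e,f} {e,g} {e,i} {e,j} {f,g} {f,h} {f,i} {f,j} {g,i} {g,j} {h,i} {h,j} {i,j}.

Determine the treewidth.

A width-4 tree decomposition is:
Bags: B1 = {d, f, h, i, j}  B2 = {b, d, f, i, j}  B3 = {d, e, f, i, j}  B4 = {e, f, g, i, j}  B5 = {c, d, f, i, j}  B6 = {a, d, f, i, j}
Tree: B1–B2, B2–B3, B3–B4, B2–B5, B5–B6
Each bag holds 5 vertices, so the decomposition has width 4, which upper-bounds the treewidth. Conversely, {d, f, h, i, j} is a clique of size 5, and the vertices of any clique must share a bag in every tree decomposition; so some bag has ≥ 5 vertices and tw(G) ≥ 4. Combining the bounds, tw(G) = 4.

4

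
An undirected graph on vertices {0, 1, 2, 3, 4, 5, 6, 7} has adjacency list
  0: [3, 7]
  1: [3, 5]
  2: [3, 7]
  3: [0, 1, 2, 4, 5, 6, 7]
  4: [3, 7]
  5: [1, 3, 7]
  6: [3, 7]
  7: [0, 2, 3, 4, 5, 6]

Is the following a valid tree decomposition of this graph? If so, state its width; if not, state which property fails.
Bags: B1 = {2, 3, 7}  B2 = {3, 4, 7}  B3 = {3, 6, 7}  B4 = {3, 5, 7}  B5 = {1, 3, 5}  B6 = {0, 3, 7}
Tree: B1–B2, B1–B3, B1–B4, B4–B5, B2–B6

Checking the three conditions: (i) the bags cover all of {0, 1, 2, 3, 4, 5, 6, 7}; (ii) for each edge, some bag contains both endpoints; (iii) the bags containing any fixed vertex form a subtree. All hold, so the decomposition is valid with width 3 − 1 = 2.

Yes; width 2.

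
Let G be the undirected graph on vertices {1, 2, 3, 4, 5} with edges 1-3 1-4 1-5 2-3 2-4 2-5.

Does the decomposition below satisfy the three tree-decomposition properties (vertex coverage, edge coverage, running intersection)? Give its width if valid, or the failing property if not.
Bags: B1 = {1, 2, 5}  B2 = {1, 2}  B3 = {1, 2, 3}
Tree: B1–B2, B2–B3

A tree decomposition must satisfy three properties: every vertex lies in some bag; for every edge, both endpoints lie together in some bag; and for every vertex, the bags containing it form a connected subtree. Here vertex 4 appears in no bag, so the decomposition is invalid.

No — vertex 4 appears in no bag.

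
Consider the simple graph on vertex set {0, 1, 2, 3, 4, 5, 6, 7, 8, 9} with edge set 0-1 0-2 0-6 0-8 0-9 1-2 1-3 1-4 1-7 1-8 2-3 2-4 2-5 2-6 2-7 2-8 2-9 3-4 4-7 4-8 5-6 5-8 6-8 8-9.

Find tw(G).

A width-3 tree decomposition is:
Bags: B1 = {1, 2, 4, 8}  B2 = {0, 1, 2, 8}  B3 = {0, 2, 6, 8}  B4 = {2, 5, 6, 8}  B5 = {1, 2, 4, 7}  B6 = {1, 2, 3, 4}  B7 = {0, 2, 8, 9}
Tree: B1–B2, B2–B3, B3–B4, B1–B5, B1–B6, B3–B7
Each bag holds 4 vertices, so the decomposition has width 3, which upper-bounds the treewidth. Conversely, {0, 1, 2, 8} is a clique of size 4, and the vertices of any clique must share a bag in every tree decomposition; so some bag has ≥ 4 vertices and tw(G) ≥ 3. Hence tw(G) = 3 exactly.

3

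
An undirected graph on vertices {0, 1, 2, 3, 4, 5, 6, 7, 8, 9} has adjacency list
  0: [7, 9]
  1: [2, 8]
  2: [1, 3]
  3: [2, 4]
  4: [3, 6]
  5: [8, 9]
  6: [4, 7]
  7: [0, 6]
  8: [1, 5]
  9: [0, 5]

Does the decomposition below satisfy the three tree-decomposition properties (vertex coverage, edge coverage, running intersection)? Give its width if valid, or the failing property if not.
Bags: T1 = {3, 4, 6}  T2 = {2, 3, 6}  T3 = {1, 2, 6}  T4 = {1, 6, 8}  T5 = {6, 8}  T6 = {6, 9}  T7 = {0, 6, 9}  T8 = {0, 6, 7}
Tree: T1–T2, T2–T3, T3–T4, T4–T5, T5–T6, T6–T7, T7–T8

A tree decomposition must satisfy three properties: every vertex lies in some bag; for every edge, both endpoints lie together in some bag; and for every vertex, the bags containing it form a connected subtree. Here vertex 5 appears in no bag, so the decomposition is invalid.

No — vertex 5 appears in no bag.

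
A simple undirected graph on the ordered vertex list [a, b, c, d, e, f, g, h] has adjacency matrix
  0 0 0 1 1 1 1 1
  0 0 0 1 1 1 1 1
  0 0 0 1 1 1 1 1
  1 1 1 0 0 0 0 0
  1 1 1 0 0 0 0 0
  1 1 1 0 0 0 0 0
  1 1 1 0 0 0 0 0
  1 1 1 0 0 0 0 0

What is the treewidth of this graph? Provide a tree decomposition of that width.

Treewidth 3.
One such decomposition:
Bags: B1 = {a, b, c, d}  B2 = {a, b, c, h}  B3 = {a, b, c, e}  B4 = {a, b, c, g}  B5 = {a, b, c, f}
Tree: B1–B2, B2–B3, B3–B4, B4–B5

The largest bag has 4 vertices, giving width 3; this decomposition certifies tw(G) ≤ 3. For the lower bound: the 4 vertex sets {c,d}, {b,h}, {a}, {e} are disjoint, each induces a connected subgraph, and every pair is joined by at least one edge of G. Contracting each set to a single vertex therefore yields K_{4} as a minor, and since treewidth is minor-monotone, tw(G) ≥ tw(K_{4}) = 3. Therefore the treewidth is 3.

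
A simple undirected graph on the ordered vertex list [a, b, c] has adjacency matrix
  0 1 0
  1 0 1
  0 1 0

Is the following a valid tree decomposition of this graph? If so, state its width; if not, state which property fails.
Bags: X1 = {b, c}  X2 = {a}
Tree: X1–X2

A tree decomposition must satisfy three properties: every vertex lies in some bag; for every edge, both endpoints lie together in some bag; and for every vertex, the bags containing it form a connected subtree. Here edge (b,a) lies in no bag, so the decomposition is invalid.

No — edge (b,a) lies in no bag.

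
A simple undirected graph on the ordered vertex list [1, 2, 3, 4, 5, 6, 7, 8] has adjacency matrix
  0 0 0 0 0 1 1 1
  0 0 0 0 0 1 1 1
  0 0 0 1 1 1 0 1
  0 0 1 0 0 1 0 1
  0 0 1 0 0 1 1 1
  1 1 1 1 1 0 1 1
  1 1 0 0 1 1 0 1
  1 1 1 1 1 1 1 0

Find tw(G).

3

A width-3 tree decomposition is:
Bags: B1 = {5, 6, 7, 8}  B2 = {3, 5, 6, 8}  B3 = {1, 6, 7, 8}  B4 = {2, 6, 7, 8}  B5 = {3, 4, 6, 8}
Tree: B1–B2, B1–B3, B3–B4, B2–B5
Each bag holds 4 vertices, so the decomposition has width 3, which upper-bounds the treewidth. On the other hand G contains the 4-clique {3, 4, 6, 8}. A clique must lie in a single bag of any decomposition, so no decomposition can have width below 3. Therefore the treewidth is 3.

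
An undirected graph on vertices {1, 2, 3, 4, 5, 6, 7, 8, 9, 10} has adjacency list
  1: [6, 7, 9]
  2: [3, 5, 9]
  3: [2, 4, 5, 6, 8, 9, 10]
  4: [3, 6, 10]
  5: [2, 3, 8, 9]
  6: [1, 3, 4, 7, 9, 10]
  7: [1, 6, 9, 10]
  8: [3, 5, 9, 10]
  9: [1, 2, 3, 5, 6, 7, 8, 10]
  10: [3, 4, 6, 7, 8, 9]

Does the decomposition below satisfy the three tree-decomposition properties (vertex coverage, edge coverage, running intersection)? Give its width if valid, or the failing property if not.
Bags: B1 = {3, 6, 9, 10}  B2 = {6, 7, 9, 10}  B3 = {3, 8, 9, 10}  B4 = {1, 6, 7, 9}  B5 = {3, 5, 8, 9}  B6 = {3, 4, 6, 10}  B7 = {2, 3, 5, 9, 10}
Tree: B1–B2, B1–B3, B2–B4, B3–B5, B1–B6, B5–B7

No — bags containing vertex 10 are not connected in the tree.

A tree decomposition must satisfy three properties: every vertex lies in some bag; for every edge, both endpoints lie together in some bag; and for every vertex, the bags containing it form a connected subtree. Here bags containing vertex 10 are not connected in the tree, so the decomposition is invalid.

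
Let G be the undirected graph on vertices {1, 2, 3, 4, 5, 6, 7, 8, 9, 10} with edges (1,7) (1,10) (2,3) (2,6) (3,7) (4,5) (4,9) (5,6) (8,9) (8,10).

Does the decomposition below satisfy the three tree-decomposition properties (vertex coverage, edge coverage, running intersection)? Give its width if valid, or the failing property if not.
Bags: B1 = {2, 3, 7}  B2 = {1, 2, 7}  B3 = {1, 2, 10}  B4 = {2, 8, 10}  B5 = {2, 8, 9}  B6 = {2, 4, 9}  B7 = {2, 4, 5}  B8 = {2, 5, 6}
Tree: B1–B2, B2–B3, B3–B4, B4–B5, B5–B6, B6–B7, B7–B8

Checking the three conditions: (i) the bags cover all of {1, 2, 3, 4, 5, 6, 7, 8, 9, 10}; (ii) for each edge, some bag contains both endpoints; (iii) the bags containing any fixed vertex form a subtree. All hold, so the decomposition is valid with width 3 − 1 = 2.

Yes; width 2.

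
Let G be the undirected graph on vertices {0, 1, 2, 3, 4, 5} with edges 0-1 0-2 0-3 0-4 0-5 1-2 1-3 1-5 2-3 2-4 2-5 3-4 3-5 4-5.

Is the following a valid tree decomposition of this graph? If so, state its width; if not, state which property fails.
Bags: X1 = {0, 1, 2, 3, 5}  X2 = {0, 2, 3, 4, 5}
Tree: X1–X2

Checking the three conditions: (i) the bags cover all of {0, 1, 2, 3, 4, 5}; (ii) for each edge, some bag contains both endpoints; (iii) the bags containing any fixed vertex form a subtree. All hold, so the decomposition is valid with width 5 − 1 = 4.

Yes; width 4.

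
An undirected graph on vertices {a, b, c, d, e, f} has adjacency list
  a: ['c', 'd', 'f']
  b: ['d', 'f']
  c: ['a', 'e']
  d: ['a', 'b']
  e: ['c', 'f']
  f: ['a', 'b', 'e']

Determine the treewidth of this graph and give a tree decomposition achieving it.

Treewidth 2.
One optimal decomposition is:
Bags: B1 = {b, d, f}  B2 = {a, d, f}  B3 = {a, e, f}  B4 = {a, c, e}
Tree: B1–B2, B2–B3, B3–B4

Each bag holds 3 vertices, so the decomposition has width 2, which upper-bounds the treewidth. Since b–d–a–f–b is a cycle in G, G is not acyclic. Forests are exactly the graphs of treewidth ≤ 1, so tw(G) ≥ 2. Combining the bounds, tw(G) = 2.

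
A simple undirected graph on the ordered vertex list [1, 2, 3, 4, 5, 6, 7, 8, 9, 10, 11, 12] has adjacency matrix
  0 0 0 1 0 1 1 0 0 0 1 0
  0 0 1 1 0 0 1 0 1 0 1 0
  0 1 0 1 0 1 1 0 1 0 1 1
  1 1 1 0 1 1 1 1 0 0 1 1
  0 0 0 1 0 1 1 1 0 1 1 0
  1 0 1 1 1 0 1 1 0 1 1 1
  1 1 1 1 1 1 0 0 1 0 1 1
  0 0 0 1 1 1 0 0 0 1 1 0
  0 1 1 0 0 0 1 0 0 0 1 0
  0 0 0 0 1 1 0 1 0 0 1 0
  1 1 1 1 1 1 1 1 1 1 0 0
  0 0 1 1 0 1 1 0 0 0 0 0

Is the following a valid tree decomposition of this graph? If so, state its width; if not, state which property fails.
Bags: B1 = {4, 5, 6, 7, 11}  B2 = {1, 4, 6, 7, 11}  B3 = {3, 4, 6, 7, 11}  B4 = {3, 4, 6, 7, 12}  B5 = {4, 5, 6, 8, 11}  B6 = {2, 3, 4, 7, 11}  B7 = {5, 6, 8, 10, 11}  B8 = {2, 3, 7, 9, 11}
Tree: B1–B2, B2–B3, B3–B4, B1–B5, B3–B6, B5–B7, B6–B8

Yes; width 4.

Checking the three conditions: (i) the bags cover all of {1, 2, 3, 4, 5, 6, 7, 8, 9, 10, 11, 12}; (ii) for each edge, some bag contains both endpoints; (iii) the bags containing any fixed vertex form a subtree. All hold, so the decomposition is valid with width 5 − 1 = 4.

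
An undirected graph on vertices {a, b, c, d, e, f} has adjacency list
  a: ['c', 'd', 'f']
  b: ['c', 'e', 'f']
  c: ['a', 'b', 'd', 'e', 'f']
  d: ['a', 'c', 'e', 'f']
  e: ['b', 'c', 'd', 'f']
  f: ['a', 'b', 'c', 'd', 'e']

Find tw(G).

A width-3 tree decomposition is:
Bags: B1 = {a, c, d, f}  B2 = {c, d, e, f}  B3 = {b, c, e, f}
Tree: B1–B2, B2–B3
Each bag holds 4 vertices, so the decomposition has width 3, which upper-bounds the treewidth. Conversely, {c, d, e, f} is a clique of size 4, and the vertices of any clique must share a bag in every tree decomposition; so some bag has ≥ 4 vertices and tw(G) ≥ 3. Hence tw(G) = 3 exactly.

3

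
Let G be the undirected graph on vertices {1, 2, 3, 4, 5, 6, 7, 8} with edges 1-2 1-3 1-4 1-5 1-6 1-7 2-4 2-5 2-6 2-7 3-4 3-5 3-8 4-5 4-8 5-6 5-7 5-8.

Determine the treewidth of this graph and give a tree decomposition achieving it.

Every bag has size at most 4, so the width is 4 − 1 = 3 and tw(G) ≤ 3. Conversely, {3, 4, 5, 8} is a clique of size 4, and the vertices of any clique must share a bag in every tree decomposition; so some bag has ≥ 4 vertices and tw(G) ≥ 3. The upper and lower bounds meet at 3, so that is the treewidth.

Treewidth 3.
One such decomposition:
Bags: B1 = {1, 2, 5, 6}  B2 = {1, 2, 4, 5}  B3 = {1, 2, 5, 7}  B4 = {1, 3, 4, 5}  B5 = {3, 4, 5, 8}
Tree: B1–B2, B2–B3, B2–B4, B4–B5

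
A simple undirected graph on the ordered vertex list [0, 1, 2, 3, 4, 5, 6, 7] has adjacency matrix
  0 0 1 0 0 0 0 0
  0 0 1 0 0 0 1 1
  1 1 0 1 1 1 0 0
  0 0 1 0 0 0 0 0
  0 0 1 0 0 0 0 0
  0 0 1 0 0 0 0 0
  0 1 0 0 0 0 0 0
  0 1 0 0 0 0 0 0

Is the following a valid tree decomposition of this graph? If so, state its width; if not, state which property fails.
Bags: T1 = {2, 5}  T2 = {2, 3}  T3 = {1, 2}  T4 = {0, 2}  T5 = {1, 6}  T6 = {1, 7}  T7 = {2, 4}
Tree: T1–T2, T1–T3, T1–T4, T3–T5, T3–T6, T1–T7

Yes; width 1.

Every vertex of G appears in some bag (union = {0, 1, 2, 3, 4, 5, 6, 7}); every edge is covered by a bag; and for each vertex v the set of bags containing v is connected in the bag tree. The decomposition is therefore valid. The largest bag has 2 vertices, so the width is 1.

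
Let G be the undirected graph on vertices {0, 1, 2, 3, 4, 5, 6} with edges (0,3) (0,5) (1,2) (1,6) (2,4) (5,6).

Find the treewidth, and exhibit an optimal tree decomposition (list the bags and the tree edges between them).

The largest bag has 2 vertices, giving width 1; this decomposition certifies tw(G) ≤ 1. Any graph with an edge has treewidth ≥ 1, and G has the edge 3–0. Combining the bounds, tw(G) = 1.

Treewidth 1.
One optimal decomposition is:
Bags: B1 = {0, 3}  B2 = {0, 5}  B3 = {5, 6}  B4 = {1, 6}  B5 = {1, 2}  B6 = {2, 4}
Tree: B1–B2, B2–B3, B3–B4, B4–B5, B5–B6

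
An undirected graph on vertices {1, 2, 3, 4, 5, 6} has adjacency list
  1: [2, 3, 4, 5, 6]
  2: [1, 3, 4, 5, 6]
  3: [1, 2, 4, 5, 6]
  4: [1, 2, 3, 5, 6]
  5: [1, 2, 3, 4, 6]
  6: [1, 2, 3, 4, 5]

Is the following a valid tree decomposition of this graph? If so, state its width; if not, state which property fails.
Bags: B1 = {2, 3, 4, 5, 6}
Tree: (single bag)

A tree decomposition must satisfy three properties: every vertex lies in some bag; for every edge, both endpoints lie together in some bag; and for every vertex, the bags containing it form a connected subtree. Here vertex 1 appears in no bag, so the decomposition is invalid.

No — vertex 1 appears in no bag.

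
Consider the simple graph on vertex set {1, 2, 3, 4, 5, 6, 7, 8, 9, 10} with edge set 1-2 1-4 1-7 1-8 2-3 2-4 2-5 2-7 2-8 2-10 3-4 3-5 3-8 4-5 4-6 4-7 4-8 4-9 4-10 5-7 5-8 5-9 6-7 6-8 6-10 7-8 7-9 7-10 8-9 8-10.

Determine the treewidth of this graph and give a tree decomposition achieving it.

Treewidth 4.
One optimal decomposition is:
Bags: B1 = {2, 4, 7, 8, 10}  B2 = {4, 6, 7, 8, 10}  B3 = {2, 4, 5, 7, 8}  B4 = {1, 2, 4, 7, 8}  B5 = {4, 5, 7, 8, 9}  B6 = {2, 3, 4, 5, 8}
Tree: B1–B2, B1–B3, B1–B4, B3–B5, B3–B6

Every bag has size at most 5, so the width is 5 − 1 = 4 and tw(G) ≤ 4. For the lower bound, the 5 vertices {2, 3, 4, 5, 8} are pairwise adjacent, and any tree decomposition puts a clique entirely inside one bag — forcing width ≥ 4. Therefore the treewidth is 4.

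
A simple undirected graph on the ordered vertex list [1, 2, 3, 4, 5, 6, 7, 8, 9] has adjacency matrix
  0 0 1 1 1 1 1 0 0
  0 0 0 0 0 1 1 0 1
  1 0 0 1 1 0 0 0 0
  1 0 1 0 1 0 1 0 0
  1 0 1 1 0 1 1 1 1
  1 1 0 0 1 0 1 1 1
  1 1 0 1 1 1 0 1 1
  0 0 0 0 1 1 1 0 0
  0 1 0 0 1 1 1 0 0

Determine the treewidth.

3

A width-3 tree decomposition is:
Bags: B1 = {1, 5, 6, 7}  B2 = {5, 6, 7, 8}  B3 = {1, 4, 5, 7}  B4 = {1, 3, 4, 5}  B5 = {5, 6, 7, 9}  B6 = {2, 6, 7, 9}
Tree: B1–B2, B1–B3, B3–B4, B2–B5, B5–B6
The largest bag has 4 vertices, giving width 3; this decomposition certifies tw(G) ≤ 3. For the lower bound, the 4 vertices {2, 6, 7, 9} are pairwise adjacent, and any tree decomposition puts a clique entirely inside one bag — forcing width ≥ 3. Hence tw(G) = 3 exactly.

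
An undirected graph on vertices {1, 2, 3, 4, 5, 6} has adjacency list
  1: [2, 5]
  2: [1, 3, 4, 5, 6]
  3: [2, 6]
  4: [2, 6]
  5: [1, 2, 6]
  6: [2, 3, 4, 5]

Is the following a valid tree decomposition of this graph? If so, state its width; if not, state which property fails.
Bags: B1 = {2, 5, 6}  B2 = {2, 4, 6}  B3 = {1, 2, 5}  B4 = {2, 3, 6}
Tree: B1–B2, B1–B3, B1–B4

Checking the three conditions: (i) the bags cover all of {1, 2, 3, 4, 5, 6}; (ii) for each edge, some bag contains both endpoints; (iii) the bags containing any fixed vertex form a subtree. All hold, so the decomposition is valid with width 3 − 1 = 2.

Yes; width 2.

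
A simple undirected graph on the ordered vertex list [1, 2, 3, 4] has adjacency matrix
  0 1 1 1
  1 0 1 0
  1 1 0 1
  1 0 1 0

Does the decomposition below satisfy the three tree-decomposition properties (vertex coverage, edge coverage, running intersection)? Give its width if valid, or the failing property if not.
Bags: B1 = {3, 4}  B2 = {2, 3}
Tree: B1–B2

No — vertex 1 appears in no bag.

A tree decomposition must satisfy three properties: every vertex lies in some bag; for every edge, both endpoints lie together in some bag; and for every vertex, the bags containing it form a connected subtree. Here vertex 1 appears in no bag, so the decomposition is invalid.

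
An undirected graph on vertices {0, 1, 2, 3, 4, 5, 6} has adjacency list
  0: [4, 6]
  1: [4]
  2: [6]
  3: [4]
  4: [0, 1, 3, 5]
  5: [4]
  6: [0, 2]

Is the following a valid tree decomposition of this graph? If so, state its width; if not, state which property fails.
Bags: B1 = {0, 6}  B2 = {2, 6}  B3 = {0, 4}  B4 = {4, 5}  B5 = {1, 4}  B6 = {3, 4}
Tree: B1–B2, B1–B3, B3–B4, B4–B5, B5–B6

Every vertex of G appears in some bag (union = {0, 1, 2, 3, 4, 5, 6}); every edge is covered by a bag; and for each vertex v the set of bags containing v is connected in the bag tree. The decomposition is therefore valid. The largest bag has 2 vertices, so the width is 1.

Yes; width 1.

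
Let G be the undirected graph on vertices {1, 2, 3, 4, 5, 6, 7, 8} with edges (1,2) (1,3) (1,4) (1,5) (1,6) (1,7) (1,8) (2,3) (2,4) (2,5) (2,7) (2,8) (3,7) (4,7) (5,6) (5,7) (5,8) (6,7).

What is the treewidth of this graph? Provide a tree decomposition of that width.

Every bag has size at most 4, so the width is 4 − 1 = 3 and tw(G) ≤ 3. Conversely, {1, 2, 5, 8} is a clique of size 4, and the vertices of any clique must share a bag in every tree decomposition; so some bag has ≥ 4 vertices and tw(G) ≥ 3. Therefore the treewidth is 3.

Treewidth 3.
One such decomposition:
Bags: B1 = {1, 2, 5, 7}  B2 = {1, 2, 3, 7}  B3 = {1, 5, 6, 7}  B4 = {1, 2, 4, 7}  B5 = {1, 2, 5, 8}
Tree: B1–B2, B1–B3, B1–B4, B1–B5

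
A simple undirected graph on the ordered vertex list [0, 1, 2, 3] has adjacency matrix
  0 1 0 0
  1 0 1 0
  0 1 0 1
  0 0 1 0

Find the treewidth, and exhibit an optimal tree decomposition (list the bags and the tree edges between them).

Treewidth 1.
Bags: B1 = {1, 2}  B2 = {0, 1}  B3 = {2, 3}
Tree: B1–B2, B1–B3

Each bag holds 2 vertices, so the decomposition has width 1, which upper-bounds the treewidth. Any graph with an edge has treewidth ≥ 1, and G has the edge 2–1. The upper and lower bounds meet at 1, so that is the treewidth.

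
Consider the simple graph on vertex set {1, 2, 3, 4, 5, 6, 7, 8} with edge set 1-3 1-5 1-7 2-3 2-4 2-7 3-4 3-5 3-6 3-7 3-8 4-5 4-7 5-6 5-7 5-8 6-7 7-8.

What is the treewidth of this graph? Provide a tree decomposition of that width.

Each bag holds 4 vertices, so the decomposition has width 3, which upper-bounds the treewidth. Conversely, {2, 3, 4, 7} is a clique of size 4, and the vertices of any clique must share a bag in every tree decomposition; so some bag has ≥ 4 vertices and tw(G) ≥ 3. The upper and lower bounds meet at 3, so that is the treewidth.

Treewidth 3.
One optimal decomposition is:
Bags: B1 = {2, 3, 4, 7}  B2 = {3, 4, 5, 7}  B3 = {3, 5, 7, 8}  B4 = {3, 5, 6, 7}  B5 = {1, 3, 5, 7}
Tree: B1–B2, B2–B3, B3–B4, B3–B5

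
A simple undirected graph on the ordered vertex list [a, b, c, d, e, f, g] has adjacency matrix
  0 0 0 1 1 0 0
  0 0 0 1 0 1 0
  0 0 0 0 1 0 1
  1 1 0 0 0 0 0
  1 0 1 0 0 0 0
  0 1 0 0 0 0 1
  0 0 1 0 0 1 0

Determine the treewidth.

2

A width-2 tree decomposition is:
Bags: B1 = {c, f, g}  B2 = {c, e, f}  B3 = {a, e, f}  B4 = {a, d, f}  B5 = {b, d, f}
Tree: B1–B2, B2–B3, B3–B4, B4–B5
The largest bag has 3 vertices, giving width 2; this decomposition certifies tw(G) ≤ 2. The edges f–g–c–e–a–d–b–f form a cycle, so G is not a tree and its treewidth is at least 2. The upper and lower bounds meet at 2, so that is the treewidth.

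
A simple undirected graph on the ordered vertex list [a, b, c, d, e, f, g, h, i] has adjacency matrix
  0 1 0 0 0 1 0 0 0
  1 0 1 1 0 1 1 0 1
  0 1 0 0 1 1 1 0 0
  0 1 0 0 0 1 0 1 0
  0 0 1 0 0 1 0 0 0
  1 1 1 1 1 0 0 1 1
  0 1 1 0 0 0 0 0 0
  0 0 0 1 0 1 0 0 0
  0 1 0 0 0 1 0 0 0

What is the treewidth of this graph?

2

A width-2 tree decomposition is:
Bags: B1 = {b, c, f}  B2 = {a, b, f}  B3 = {c, e, f}  B4 = {b, d, f}  B5 = {b, c, g}  B6 = {b, f, i}  B7 = {d, f, h}
Tree: B1–B2, B1–B3, B1–B4, B1–B5, B2–B6, B4–B7
The largest bag has 3 vertices, giving width 2; this decomposition certifies tw(G) ≤ 2. Conversely, {b, c, g} is a clique of size 3, and the vertices of any clique must share a bag in every tree decomposition; so some bag has ≥ 3 vertices and tw(G) ≥ 2. The upper and lower bounds meet at 2, so that is the treewidth.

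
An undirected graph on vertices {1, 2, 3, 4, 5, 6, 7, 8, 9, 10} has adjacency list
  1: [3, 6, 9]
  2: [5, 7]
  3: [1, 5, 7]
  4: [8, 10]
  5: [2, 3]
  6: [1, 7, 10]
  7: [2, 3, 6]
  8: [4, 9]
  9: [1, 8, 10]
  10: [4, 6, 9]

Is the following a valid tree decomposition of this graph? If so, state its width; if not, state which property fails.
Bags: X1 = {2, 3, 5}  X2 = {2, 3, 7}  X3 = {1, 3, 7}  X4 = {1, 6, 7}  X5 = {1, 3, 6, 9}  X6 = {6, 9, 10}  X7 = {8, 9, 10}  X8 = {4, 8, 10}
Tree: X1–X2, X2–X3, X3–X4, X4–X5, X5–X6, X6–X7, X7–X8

A tree decomposition must satisfy three properties: every vertex lies in some bag; for every edge, both endpoints lie together in some bag; and for every vertex, the bags containing it form a connected subtree. Here bags containing vertex 3 are not connected in the tree, so the decomposition is invalid.

No — bags containing vertex 3 are not connected in the tree.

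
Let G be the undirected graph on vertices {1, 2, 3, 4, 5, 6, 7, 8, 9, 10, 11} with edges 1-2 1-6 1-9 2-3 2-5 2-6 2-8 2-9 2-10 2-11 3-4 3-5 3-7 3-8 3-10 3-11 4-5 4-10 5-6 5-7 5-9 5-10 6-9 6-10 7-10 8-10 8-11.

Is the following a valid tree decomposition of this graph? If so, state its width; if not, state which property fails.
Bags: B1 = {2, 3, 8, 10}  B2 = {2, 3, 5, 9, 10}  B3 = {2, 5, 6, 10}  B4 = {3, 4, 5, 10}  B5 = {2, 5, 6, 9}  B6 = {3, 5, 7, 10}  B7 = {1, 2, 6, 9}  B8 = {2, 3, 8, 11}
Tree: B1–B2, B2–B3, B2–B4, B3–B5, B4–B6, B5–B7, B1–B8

A tree decomposition must satisfy three properties: every vertex lies in some bag; for every edge, both endpoints lie together in some bag; and for every vertex, the bags containing it form a connected subtree. Here bags containing vertex 9 are not connected in the tree, so the decomposition is invalid.

No — bags containing vertex 9 are not connected in the tree.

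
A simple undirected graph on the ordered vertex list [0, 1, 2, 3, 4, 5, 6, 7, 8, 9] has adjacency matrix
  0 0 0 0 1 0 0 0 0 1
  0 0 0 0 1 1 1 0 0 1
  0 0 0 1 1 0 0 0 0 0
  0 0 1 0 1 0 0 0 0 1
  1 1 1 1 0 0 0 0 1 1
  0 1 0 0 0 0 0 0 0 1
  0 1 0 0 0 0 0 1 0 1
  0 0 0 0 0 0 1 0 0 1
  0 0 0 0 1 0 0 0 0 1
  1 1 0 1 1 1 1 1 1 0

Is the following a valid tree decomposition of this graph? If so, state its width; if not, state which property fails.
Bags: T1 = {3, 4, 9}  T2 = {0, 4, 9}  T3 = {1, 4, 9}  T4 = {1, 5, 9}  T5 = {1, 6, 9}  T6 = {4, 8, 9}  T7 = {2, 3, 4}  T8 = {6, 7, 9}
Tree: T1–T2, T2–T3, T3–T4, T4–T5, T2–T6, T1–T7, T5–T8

Vertex coverage: the bags together contain {0, 1, 2, 3, 4, 5, 6, 7, 8, 9}, the full vertex set. Edge coverage: each edge of G has both endpoints in at least one bag. Running intersection: for every vertex, the bags containing it form a connected subtree. All three properties hold, so this is a valid tree decomposition of width max|bag| − 1 = 2, and hence tw(G) ≤ 2.

Yes; width 2.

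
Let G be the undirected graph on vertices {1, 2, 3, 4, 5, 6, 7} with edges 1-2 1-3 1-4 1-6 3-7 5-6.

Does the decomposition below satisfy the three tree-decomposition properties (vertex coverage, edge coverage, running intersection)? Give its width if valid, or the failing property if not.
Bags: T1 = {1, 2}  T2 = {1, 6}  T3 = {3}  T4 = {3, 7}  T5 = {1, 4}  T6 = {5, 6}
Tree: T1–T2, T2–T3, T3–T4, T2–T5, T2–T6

No — edge (1,3) lies in no bag.

A tree decomposition must satisfy three properties: every vertex lies in some bag; for every edge, both endpoints lie together in some bag; and for every vertex, the bags containing it form a connected subtree. Here edge (1,3) lies in no bag, so the decomposition is invalid.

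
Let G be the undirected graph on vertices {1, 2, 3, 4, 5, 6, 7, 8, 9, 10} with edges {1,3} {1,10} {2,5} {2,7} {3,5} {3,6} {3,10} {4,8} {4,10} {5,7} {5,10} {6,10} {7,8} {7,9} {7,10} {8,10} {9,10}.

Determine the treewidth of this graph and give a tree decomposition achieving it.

Every bag has size at most 3, so the width is 3 − 1 = 2 and tw(G) ≤ 2. For the lower bound, the 3 vertices {2, 5, 7} are pairwise adjacent, and any tree decomposition puts a clique entirely inside one bag — forcing width ≥ 2. Combining the bounds, tw(G) = 2.

Treewidth 2.
One such decomposition:
Bags: B1 = {7, 8, 10}  B2 = {7, 9, 10}  B3 = {5, 7, 10}  B4 = {3, 5, 10}  B5 = {3, 6, 10}  B6 = {1, 3, 10}  B7 = {4, 8, 10}  B8 = {2, 5, 7}
Tree: B1–B2, B2–B3, B3–B4, B4–B5, B5–B6, B1–B7, B3–B8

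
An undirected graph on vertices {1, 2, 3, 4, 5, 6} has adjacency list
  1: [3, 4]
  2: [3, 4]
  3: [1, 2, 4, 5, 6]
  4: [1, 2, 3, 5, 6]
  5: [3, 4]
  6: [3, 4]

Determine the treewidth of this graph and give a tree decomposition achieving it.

Every bag has size at most 3, so the width is 3 − 1 = 2 and tw(G) ≤ 2. Conversely, {1, 3, 4} is a clique of size 3, and the vertices of any clique must share a bag in every tree decomposition; so some bag has ≥ 3 vertices and tw(G) ≥ 2. Therefore the treewidth is 2.

Treewidth 2.
One optimal decomposition is:
Bags: B1 = {3, 4, 5}  B2 = {1, 3, 4}  B3 = {3, 4, 6}  B4 = {2, 3, 4}
Tree: B1–B2, B1–B3, B3–B4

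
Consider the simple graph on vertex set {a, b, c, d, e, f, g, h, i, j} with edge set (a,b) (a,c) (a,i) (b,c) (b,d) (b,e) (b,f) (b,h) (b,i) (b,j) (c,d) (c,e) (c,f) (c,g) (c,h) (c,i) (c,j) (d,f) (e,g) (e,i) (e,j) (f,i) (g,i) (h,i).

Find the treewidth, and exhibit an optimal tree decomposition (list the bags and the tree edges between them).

Each bag holds 4 vertices, so the decomposition has width 3, which upper-bounds the treewidth. Conversely, {c, e, g, i} is a clique of size 4, and the vertices of any clique must share a bag in every tree decomposition; so some bag has ≥ 4 vertices and tw(G) ≥ 3. Combining the bounds, tw(G) = 3.

Treewidth 3.
One such decomposition:
Bags: B1 = {b, c, h, i}  B2 = {b, c, e, i}  B3 = {a, b, c, i}  B4 = {c, e, g, i}  B5 = {b, c, f, i}  B6 = {b, c, e, j}  B7 = {b, c, d, f}
Tree: B1–B2, B2–B3, B2–B4, B3–B5, B2–B6, B5–B7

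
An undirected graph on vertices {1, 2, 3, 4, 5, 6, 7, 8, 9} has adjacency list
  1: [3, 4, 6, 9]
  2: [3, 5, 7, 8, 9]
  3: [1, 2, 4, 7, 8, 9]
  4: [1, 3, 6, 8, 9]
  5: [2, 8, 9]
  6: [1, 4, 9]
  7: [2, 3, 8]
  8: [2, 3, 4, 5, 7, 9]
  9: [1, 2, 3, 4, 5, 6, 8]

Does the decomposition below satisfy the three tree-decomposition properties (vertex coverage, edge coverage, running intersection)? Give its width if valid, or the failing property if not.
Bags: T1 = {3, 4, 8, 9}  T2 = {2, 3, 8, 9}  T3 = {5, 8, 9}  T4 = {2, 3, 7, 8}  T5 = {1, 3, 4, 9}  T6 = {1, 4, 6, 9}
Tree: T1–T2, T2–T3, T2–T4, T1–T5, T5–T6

A tree decomposition must satisfy three properties: every vertex lies in some bag; for every edge, both endpoints lie together in some bag; and for every vertex, the bags containing it form a connected subtree. Here edge (2,5) lies in no bag, so the decomposition is invalid.

No — edge (2,5) lies in no bag.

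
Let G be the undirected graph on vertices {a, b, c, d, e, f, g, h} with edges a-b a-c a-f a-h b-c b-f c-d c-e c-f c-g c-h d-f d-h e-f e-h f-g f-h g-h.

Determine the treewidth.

3

A width-3 tree decomposition is:
Bags: B1 = {c, f, g, h}  B2 = {c, d, f, h}  B3 = {a, c, f, h}  B4 = {c, e, f, h}  B5 = {a, b, c, f}
Tree: B1–B2, B1–B3, B3–B4, B3–B5
The largest bag has 4 vertices, giving width 3; this decomposition certifies tw(G) ≤ 3. On the other hand G contains the 4-clique {c, d, f, h}. A clique must lie in a single bag of any decomposition, so no decomposition can have width below 3. Combining the bounds, tw(G) = 3.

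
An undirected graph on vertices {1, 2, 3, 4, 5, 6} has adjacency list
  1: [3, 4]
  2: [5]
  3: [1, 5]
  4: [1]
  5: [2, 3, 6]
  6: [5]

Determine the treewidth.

1

A width-1 tree decomposition is:
Bags: B1 = {3, 5}  B2 = {1, 3}  B3 = {5, 6}  B4 = {2, 5}  B5 = {1, 4}
Tree: B1–B2, B1–B3, B3–B4, B2–B5
The largest bag has 2 vertices, giving width 1; this decomposition certifies tw(G) ≤ 1. Any graph with an edge has treewidth ≥ 1, and G has the edge 5–3. The upper and lower bounds meet at 1, so that is the treewidth.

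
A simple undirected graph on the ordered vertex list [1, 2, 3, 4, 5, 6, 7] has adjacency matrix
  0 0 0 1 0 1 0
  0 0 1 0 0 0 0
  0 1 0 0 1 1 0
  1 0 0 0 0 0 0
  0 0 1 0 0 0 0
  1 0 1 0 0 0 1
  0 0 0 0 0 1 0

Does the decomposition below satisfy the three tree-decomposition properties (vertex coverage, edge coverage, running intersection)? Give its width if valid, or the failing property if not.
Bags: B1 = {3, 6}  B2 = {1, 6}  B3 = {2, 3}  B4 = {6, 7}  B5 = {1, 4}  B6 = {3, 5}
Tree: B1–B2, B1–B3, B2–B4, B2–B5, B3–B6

Yes; width 1.

Every vertex of G appears in some bag (union = {1, 2, 3, 4, 5, 6, 7}); every edge is covered by a bag; and for each vertex v the set of bags containing v is connected in the bag tree. The decomposition is therefore valid. The largest bag has 2 vertices, so the width is 1.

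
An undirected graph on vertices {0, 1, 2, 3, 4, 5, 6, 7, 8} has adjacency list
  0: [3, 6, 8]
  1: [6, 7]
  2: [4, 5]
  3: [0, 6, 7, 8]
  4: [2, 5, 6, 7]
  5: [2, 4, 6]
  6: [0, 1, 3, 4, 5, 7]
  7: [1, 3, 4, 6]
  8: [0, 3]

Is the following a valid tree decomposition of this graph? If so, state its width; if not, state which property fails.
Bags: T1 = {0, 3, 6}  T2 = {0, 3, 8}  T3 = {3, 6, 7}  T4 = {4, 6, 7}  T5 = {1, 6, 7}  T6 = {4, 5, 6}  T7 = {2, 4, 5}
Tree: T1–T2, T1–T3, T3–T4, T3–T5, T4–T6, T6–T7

Every vertex of G appears in some bag (union = {0, 1, 2, 3, 4, 5, 6, 7, 8}); every edge is covered by a bag; and for each vertex v the set of bags containing v is connected in the bag tree. The decomposition is therefore valid. The largest bag has 3 vertices, so the width is 2.

Yes; width 2.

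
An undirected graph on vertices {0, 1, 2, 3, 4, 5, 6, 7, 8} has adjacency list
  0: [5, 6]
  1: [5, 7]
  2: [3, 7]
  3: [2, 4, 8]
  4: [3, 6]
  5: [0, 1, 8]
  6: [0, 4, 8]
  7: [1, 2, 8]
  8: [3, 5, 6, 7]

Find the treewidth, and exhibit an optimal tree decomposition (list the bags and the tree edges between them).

Treewidth 3.
One such decomposition:
Bags: B1 = {0, 1, 5, 6}  B2 = {1, 5, 6, 8}  B3 = {1, 6, 7, 8}  B4 = {4, 6, 7, 8}  B5 = {3, 4, 7, 8}  B6 = {2, 3, 4, 7}
Tree: B1–B2, B2–B3, B3–B4, B4–B5, B5–B6

Each bag holds 4 vertices, so the decomposition has width 3, which upper-bounds the treewidth. For the lower bound: the 4 vertex sets {0,1,5}, {6}, {8}, {2,3,4,7} are disjoint, each induces a connected subgraph, and every pair is joined by at least one edge of G. Contracting each set to a single vertex therefore yields K_{4} as a minor, and since treewidth is minor-monotone, tw(G) ≥ tw(K_{4}) = 3. The upper and lower bounds meet at 3, so that is the treewidth.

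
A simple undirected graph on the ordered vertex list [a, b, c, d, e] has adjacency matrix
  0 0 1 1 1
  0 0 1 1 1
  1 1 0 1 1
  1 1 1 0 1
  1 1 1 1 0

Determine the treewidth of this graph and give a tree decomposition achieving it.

The largest bag has 4 vertices, giving width 3; this decomposition certifies tw(G) ≤ 3. Conversely, {a, c, d, e} is a clique of size 4, and the vertices of any clique must share a bag in every tree decomposition; so some bag has ≥ 4 vertices and tw(G) ≥ 3. Hence tw(G) = 3 exactly.

Treewidth 3.
One optimal decomposition is:
Bags: B1 = {a, c, d, e}  B2 = {b, c, d, e}
Tree: B1–B2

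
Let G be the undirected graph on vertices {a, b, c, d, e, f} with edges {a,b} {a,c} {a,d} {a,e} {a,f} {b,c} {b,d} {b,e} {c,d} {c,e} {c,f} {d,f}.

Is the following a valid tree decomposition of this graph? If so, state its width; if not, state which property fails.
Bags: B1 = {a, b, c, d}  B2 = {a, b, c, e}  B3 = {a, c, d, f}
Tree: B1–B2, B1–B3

Yes; width 3.

Every vertex of G appears in some bag (union = {a, b, c, d, e, f}); every edge is covered by a bag; and for each vertex v the set of bags containing v is connected in the bag tree. The decomposition is therefore valid. The largest bag has 4 vertices, so the width is 3.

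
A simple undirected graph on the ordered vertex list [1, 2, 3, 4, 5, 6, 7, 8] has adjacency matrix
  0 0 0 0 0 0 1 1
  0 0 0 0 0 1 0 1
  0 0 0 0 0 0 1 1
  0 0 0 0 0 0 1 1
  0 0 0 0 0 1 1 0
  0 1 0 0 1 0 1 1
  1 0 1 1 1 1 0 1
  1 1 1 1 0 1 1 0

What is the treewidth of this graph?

2

A width-2 tree decomposition is:
Bags: B1 = {2, 6, 8}  B2 = {6, 7, 8}  B3 = {4, 7, 8}  B4 = {5, 6, 7}  B5 = {3, 7, 8}  B6 = {1, 7, 8}
Tree: B1–B2, B2–B3, B2–B4, B2–B5, B2–B6
Each bag holds 3 vertices, so the decomposition has width 2, which upper-bounds the treewidth. For the lower bound, the 3 vertices {2, 6, 8} are pairwise adjacent, and any tree decomposition puts a clique entirely inside one bag — forcing width ≥ 2. The upper and lower bounds meet at 2, so that is the treewidth.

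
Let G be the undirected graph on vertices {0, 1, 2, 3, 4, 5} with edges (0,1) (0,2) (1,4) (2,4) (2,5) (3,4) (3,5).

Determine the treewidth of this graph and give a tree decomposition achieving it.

The largest bag has 3 vertices, giving width 2; this decomposition certifies tw(G) ≤ 2. Since 5–3–4–2–5 is a cycle in G, G is not acyclic. Forests are exactly the graphs of treewidth ≤ 1, so tw(G) ≥ 2. Combining the bounds, tw(G) = 2.

Treewidth 2.
One such decomposition:
Bags: B1 = {2, 3, 5}  B2 = {2, 3, 4}  B3 = {0, 2, 4}  B4 = {0, 1, 4}
Tree: B1–B2, B2–B3, B3–B4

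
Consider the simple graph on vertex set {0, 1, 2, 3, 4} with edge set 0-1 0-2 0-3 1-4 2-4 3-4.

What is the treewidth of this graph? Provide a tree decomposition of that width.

Treewidth 2.
One optimal decomposition is:
Bags: B1 = {0, 2, 4}  B2 = {0, 3, 4}  B3 = {0, 1, 4}
Tree: B1–B2, B2–B3

The largest bag has 3 vertices, giving width 2; this decomposition certifies tw(G) ≤ 2. The edges 2–0–3–4–2 form a cycle, so G is not a tree and its treewidth is at least 2. Therefore the treewidth is 2.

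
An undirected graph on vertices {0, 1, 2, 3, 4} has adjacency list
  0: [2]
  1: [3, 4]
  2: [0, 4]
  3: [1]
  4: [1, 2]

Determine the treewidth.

1

A width-1 tree decomposition is:
Bags: B1 = {1, 3}  B2 = {1, 4}  B3 = {2, 4}  B4 = {0, 2}
Tree: B1–B2, B2–B3, B3–B4
The largest bag has 2 vertices, giving width 1; this decomposition certifies tw(G) ≤ 1. G has an edge, so its treewidth is at least 1. Combining the bounds, tw(G) = 1.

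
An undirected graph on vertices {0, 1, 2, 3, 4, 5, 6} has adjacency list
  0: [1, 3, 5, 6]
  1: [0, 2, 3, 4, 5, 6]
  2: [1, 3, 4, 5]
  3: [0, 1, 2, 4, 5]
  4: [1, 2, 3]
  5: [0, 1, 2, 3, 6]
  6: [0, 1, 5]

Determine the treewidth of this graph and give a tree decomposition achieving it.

Treewidth 3.
One such decomposition:
Bags: B1 = {0, 1, 3, 5}  B2 = {0, 1, 5, 6}  B3 = {1, 2, 3, 5}  B4 = {1, 2, 3, 4}
Tree: B1–B2, B1–B3, B3–B4

Every bag has size at most 4, so the width is 4 − 1 = 3 and tw(G) ≤ 3. On the other hand G contains the 4-clique {0, 1, 3, 5}. A clique must lie in a single bag of any decomposition, so no decomposition can have width below 3. Combining the bounds, tw(G) = 3.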